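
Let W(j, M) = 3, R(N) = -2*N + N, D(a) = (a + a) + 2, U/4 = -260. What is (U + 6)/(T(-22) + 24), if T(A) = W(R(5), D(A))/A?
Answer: -22748/525 ≈ -43.330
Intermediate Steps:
U = -1040 (U = 4*(-260) = -1040)
D(a) = 2 + 2*a (D(a) = 2*a + 2 = 2 + 2*a)
R(N) = -N
T(A) = 3/A
(U + 6)/(T(-22) + 24) = (-1040 + 6)/(3/(-22) + 24) = -1034/(3*(-1/22) + 24) = -1034/(-3/22 + 24) = -1034/525/22 = -1034*22/525 = -22748/525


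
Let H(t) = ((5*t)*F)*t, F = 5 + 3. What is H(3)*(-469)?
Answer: -168840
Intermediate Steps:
F = 8
H(t) = 40*t² (H(t) = ((5*t)*8)*t = (40*t)*t = 40*t²)
H(3)*(-469) = (40*3²)*(-469) = (40*9)*(-469) = 360*(-469) = -168840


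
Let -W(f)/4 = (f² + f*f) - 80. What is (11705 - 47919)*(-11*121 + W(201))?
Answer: 11741266866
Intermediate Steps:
W(f) = 320 - 8*f² (W(f) = -4*((f² + f*f) - 80) = -4*((f² + f²) - 80) = -4*(2*f² - 80) = -4*(-80 + 2*f²) = 320 - 8*f²)
(11705 - 47919)*(-11*121 + W(201)) = (11705 - 47919)*(-11*121 + (320 - 8*201²)) = -36214*(-1331 + (320 - 8*40401)) = -36214*(-1331 + (320 - 323208)) = -36214*(-1331 - 322888) = -36214*(-324219) = 11741266866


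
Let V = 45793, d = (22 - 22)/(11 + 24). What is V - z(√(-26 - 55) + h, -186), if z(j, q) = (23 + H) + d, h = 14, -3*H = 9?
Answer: 45773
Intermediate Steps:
H = -3 (H = -⅓*9 = -3)
d = 0 (d = 0/35 = 0*(1/35) = 0)
z(j, q) = 20 (z(j, q) = (23 - 3) + 0 = 20 + 0 = 20)
V - z(√(-26 - 55) + h, -186) = 45793 - 1*20 = 45793 - 20 = 45773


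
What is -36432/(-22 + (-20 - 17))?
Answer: 36432/59 ≈ 617.49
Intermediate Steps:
-36432/(-22 + (-20 - 17)) = -36432/(-22 - 37) = -36432/(-59) = -36432*(-1/59) = 36432/59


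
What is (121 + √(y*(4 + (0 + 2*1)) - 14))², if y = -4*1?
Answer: (121 + I*√38)² ≈ 14603.0 + 1491.8*I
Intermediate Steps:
y = -4
(121 + √(y*(4 + (0 + 2*1)) - 14))² = (121 + √(-4*(4 + (0 + 2*1)) - 14))² = (121 + √(-4*(4 + (0 + 2)) - 14))² = (121 + √(-4*(4 + 2) - 14))² = (121 + √(-4*6 - 14))² = (121 + √(-24 - 14))² = (121 + √(-38))² = (121 + I*√38)²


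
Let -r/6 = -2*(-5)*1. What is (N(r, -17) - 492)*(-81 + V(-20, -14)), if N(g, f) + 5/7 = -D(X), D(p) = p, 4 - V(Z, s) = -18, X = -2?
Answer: 202665/7 ≈ 28952.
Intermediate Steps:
V(Z, s) = 22 (V(Z, s) = 4 - 1*(-18) = 4 + 18 = 22)
r = -60 (r = -6*(-2*(-5)) = -60 ≈ -60.000)
N(g, f) = 9/7 (N(g, f) = -5/7 - 1*(-2) = -5/7 + 2 = 9/7)
(N(r, -17) - 492)*(-81 + V(-20, -14)) = (9/7 - 492)*(-81 + 22) = -3435/7*(-59) = 202665/7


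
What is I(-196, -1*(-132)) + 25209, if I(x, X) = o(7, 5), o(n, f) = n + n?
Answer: 25223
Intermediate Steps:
o(n, f) = 2*n
I(x, X) = 14 (I(x, X) = 2*7 = 14)
I(-196, -1*(-132)) + 25209 = 14 + 25209 = 25223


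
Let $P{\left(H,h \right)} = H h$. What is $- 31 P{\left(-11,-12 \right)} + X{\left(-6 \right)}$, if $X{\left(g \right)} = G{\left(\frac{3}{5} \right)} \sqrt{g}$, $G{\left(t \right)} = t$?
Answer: $-4092 + \frac{3 i \sqrt{6}}{5} \approx -4092.0 + 1.4697 i$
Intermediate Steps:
$X{\left(g \right)} = \frac{3 \sqrt{g}}{5}$ ($X{\left(g \right)} = \frac{3}{5} \sqrt{g} = 3 \cdot \frac{1}{5} \sqrt{g} = \frac{3 \sqrt{g}}{5}$)
$- 31 P{\left(-11,-12 \right)} + X{\left(-6 \right)} = - 31 \left(\left(-11\right) \left(-12\right)\right) + \frac{3 \sqrt{-6}}{5} = \left(-31\right) 132 + \frac{3 i \sqrt{6}}{5} = -4092 + \frac{3 i \sqrt{6}}{5}$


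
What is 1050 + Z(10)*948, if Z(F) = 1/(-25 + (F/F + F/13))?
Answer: 152388/151 ≈ 1009.2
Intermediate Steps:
Z(F) = 1/(-24 + F/13) (Z(F) = 1/(-25 + (1 + F*(1/13))) = 1/(-25 + (1 + F/13)) = 1/(-24 + F/13))
1050 + Z(10)*948 = 1050 + (13/(-312 + 10))*948 = 1050 + (13/(-302))*948 = 1050 + (13*(-1/302))*948 = 1050 - 13/302*948 = 1050 - 6162/151 = 152388/151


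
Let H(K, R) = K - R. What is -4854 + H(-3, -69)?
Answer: -4788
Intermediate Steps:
-4854 + H(-3, -69) = -4854 + (-3 - 1*(-69)) = -4854 + (-3 + 69) = -4854 + 66 = -4788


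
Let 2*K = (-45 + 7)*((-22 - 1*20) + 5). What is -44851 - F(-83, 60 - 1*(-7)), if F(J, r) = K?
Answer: -45554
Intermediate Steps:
K = 703 (K = ((-45 + 7)*((-22 - 1*20) + 5))/2 = (-38*((-22 - 20) + 5))/2 = (-38*(-42 + 5))/2 = (-38*(-37))/2 = (1/2)*1406 = 703)
F(J, r) = 703
-44851 - F(-83, 60 - 1*(-7)) = -44851 - 1*703 = -44851 - 703 = -45554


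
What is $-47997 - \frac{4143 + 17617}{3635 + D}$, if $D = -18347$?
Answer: $- \frac{88263763}{1839} \approx -47996.0$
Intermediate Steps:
$-47997 - \frac{4143 + 17617}{3635 + D} = -47997 - \frac{4143 + 17617}{3635 - 18347} = -47997 - \frac{21760}{-14712} = -47997 - 21760 \left(- \frac{1}{14712}\right) = -47997 - - \frac{2720}{1839} = -47997 + \frac{2720}{1839} = - \frac{88263763}{1839}$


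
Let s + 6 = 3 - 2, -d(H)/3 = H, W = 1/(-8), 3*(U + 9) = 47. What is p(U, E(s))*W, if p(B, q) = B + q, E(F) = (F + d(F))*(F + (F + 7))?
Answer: 35/12 ≈ 2.9167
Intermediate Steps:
U = 20/3 (U = -9 + (⅓)*47 = -9 + 47/3 = 20/3 ≈ 6.6667)
W = -⅛ ≈ -0.12500
d(H) = -3*H
s = -5 (s = -6 + (3 - 2) = -6 + 1 = -5)
E(F) = -2*F*(7 + 2*F) (E(F) = (F - 3*F)*(F + (F + 7)) = (-2*F)*(F + (7 + F)) = (-2*F)*(7 + 2*F) = -2*F*(7 + 2*F))
p(U, E(s))*W = (20/3 + 2*(-5)*(-7 - 2*(-5)))*(-⅛) = (20/3 + 2*(-5)*(-7 + 10))*(-⅛) = (20/3 + 2*(-5)*3)*(-⅛) = (20/3 - 30)*(-⅛) = -70/3*(-⅛) = 35/12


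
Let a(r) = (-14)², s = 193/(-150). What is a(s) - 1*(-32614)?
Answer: 32810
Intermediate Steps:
s = -193/150 (s = 193*(-1/150) = -193/150 ≈ -1.2867)
a(r) = 196
a(s) - 1*(-32614) = 196 - 1*(-32614) = 196 + 32614 = 32810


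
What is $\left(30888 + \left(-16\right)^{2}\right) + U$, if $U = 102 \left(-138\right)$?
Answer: $17068$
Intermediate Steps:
$U = -14076$
$\left(30888 + \left(-16\right)^{2}\right) + U = \left(30888 + \left(-16\right)^{2}\right) - 14076 = \left(30888 + 256\right) - 14076 = 31144 - 14076 = 17068$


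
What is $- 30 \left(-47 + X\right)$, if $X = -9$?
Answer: $1680$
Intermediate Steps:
$- 30 \left(-47 + X\right) = - 30 \left(-47 - 9\right) = \left(-30\right) \left(-56\right) = 1680$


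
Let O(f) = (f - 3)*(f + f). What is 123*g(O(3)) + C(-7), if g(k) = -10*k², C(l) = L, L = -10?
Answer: -10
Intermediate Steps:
O(f) = 2*f*(-3 + f) (O(f) = (-3 + f)*(2*f) = 2*f*(-3 + f))
C(l) = -10
123*g(O(3)) + C(-7) = 123*(-10*36*(-3 + 3)²) - 10 = 123*(-10*(2*3*0)²) - 10 = 123*(-10*0²) - 10 = 123*(-10*0) - 10 = 123*0 - 10 = 0 - 10 = -10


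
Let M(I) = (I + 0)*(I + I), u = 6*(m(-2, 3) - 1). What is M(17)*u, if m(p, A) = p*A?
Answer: -24276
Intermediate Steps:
m(p, A) = A*p
u = -42 (u = 6*(3*(-2) - 1) = 6*(-6 - 1) = 6*(-7) = -42)
M(I) = 2*I**2 (M(I) = I*(2*I) = 2*I**2)
M(17)*u = (2*17**2)*(-42) = (2*289)*(-42) = 578*(-42) = -24276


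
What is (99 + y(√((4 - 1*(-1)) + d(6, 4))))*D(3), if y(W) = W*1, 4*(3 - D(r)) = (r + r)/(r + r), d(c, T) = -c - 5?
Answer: 1089/4 + 11*I*√6/4 ≈ 272.25 + 6.7361*I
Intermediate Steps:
d(c, T) = -5 - c
D(r) = 11/4 (D(r) = 3 - (r + r)/(4*(r + r)) = 3 - 2*r/(4*(2*r)) = 3 - 2*r*1/(2*r)/4 = 3 - ¼*1 = 3 - ¼ = 11/4)
y(W) = W
(99 + y(√((4 - 1*(-1)) + d(6, 4))))*D(3) = (99 + √((4 - 1*(-1)) + (-5 - 1*6)))*(11/4) = (99 + √((4 + 1) + (-5 - 6)))*(11/4) = (99 + √(5 - 11))*(11/4) = (99 + √(-6))*(11/4) = (99 + I*√6)*(11/4) = 1089/4 + 11*I*√6/4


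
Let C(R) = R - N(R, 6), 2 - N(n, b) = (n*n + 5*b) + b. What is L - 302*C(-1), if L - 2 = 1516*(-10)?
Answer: -25426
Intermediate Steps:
N(n, b) = 2 - n² - 6*b (N(n, b) = 2 - ((n*n + 5*b) + b) = 2 - ((n² + 5*b) + b) = 2 - (n² + 6*b) = 2 + (-n² - 6*b) = 2 - n² - 6*b)
L = -15158 (L = 2 + 1516*(-10) = 2 - 15160 = -15158)
C(R) = 34 + R + R² (C(R) = R - (2 - R² - 6*6) = R - (2 - R² - 36) = R - (-34 - R²) = R + (34 + R²) = 34 + R + R²)
L - 302*C(-1) = -15158 - 302*(34 - 1 + (-1)²) = -15158 - 302*(34 - 1 + 1) = -15158 - 302*34 = -15158 - 1*10268 = -15158 - 10268 = -25426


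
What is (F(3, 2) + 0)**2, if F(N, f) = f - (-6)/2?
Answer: 25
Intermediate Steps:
F(N, f) = 3 + f (F(N, f) = f - (-6)/2 = f - 3*(-1) = f + 3 = 3 + f)
(F(3, 2) + 0)**2 = ((3 + 2) + 0)**2 = (5 + 0)**2 = 5**2 = 25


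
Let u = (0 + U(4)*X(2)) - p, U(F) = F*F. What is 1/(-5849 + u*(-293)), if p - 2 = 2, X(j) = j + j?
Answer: -1/23429 ≈ -4.2682e-5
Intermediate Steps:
X(j) = 2*j
U(F) = F**2
p = 4 (p = 2 + 2 = 4)
u = 60 (u = (0 + 4**2*(2*2)) - 1*4 = (0 + 16*4) - 4 = (0 + 64) - 4 = 64 - 4 = 60)
1/(-5849 + u*(-293)) = 1/(-5849 + 60*(-293)) = 1/(-5849 - 17580) = 1/(-23429) = -1/23429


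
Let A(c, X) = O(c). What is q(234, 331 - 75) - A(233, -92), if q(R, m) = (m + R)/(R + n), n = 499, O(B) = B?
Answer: -170299/733 ≈ -232.33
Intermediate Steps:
A(c, X) = c
q(R, m) = (R + m)/(499 + R) (q(R, m) = (m + R)/(R + 499) = (R + m)/(499 + R))
q(234, 331 - 75) - A(233, -92) = (234 + (331 - 75))/(499 + 234) - 1*233 = (234 + 256)/733 - 233 = (1/733)*490 - 233 = 490/733 - 233 = -170299/733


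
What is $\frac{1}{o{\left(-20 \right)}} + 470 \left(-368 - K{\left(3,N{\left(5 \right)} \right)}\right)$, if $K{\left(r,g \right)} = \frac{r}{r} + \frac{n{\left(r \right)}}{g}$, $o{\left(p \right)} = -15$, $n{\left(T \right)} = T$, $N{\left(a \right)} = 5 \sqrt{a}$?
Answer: $- \frac{2601451}{15} - \frac{282 \sqrt{5}}{5} \approx -1.7356 \cdot 10^{5}$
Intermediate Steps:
$K{\left(r,g \right)} = 1 + \frac{r}{g}$ ($K{\left(r,g \right)} = \frac{r}{r} + \frac{r}{g} = 1 + \frac{r}{g}$)
$\frac{1}{o{\left(-20 \right)}} + 470 \left(-368 - K{\left(3,N{\left(5 \right)} \right)}\right) = \frac{1}{-15} + 470 \left(-368 - \frac{5 \sqrt{5} + 3}{5 \sqrt{5}}\right) = - \frac{1}{15} + 470 \left(-368 - \frac{\sqrt{5}}{25} \left(3 + 5 \sqrt{5}\right)\right) = - \frac{1}{15} + 470 \left(-368 - \frac{\sqrt{5} \left(3 + 5 \sqrt{5}\right)}{25}\right) = - \frac{1}{15} - \left(172960 + \frac{94 \sqrt{5} \left(3 + 5 \sqrt{5}\right)}{5}\right) = - \frac{2594401}{15} - \frac{94 \sqrt{5} \left(3 + 5 \sqrt{5}\right)}{5}$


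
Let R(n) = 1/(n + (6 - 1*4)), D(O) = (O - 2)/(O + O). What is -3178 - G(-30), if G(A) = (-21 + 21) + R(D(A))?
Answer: -120779/38 ≈ -3178.4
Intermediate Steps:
D(O) = (-2 + O)/(2*O) (D(O) = (-2 + O)/((2*O)) = (-2 + O)*(1/(2*O)) = (-2 + O)/(2*O))
R(n) = 1/(2 + n) (R(n) = 1/(n + (6 - 4)) = 1/(n + 2) = 1/(2 + n))
G(A) = 1/(2 + (-2 + A)/(2*A)) (G(A) = (-21 + 21) + 1/(2 + (-2 + A)/(2*A)) = 0 + 1/(2 + (-2 + A)/(2*A)) = 1/(2 + (-2 + A)/(2*A)))
-3178 - G(-30) = -3178 - 2*(-30)/(-2 + 5*(-30)) = -3178 - 2*(-30)/(-2 - 150) = -3178 - 2*(-30)/(-152) = -3178 - 2*(-30)*(-1)/152 = -3178 - 1*15/38 = -3178 - 15/38 = -120779/38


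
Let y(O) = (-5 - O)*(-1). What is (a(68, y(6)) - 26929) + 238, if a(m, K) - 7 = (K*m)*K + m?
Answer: -18388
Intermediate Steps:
y(O) = 5 + O
a(m, K) = 7 + m + m*K² (a(m, K) = 7 + ((K*m)*K + m) = 7 + (m*K² + m) = 7 + (m + m*K²) = 7 + m + m*K²)
(a(68, y(6)) - 26929) + 238 = ((7 + 68 + 68*(5 + 6)²) - 26929) + 238 = ((7 + 68 + 68*11²) - 26929) + 238 = ((7 + 68 + 68*121) - 26929) + 238 = ((7 + 68 + 8228) - 26929) + 238 = (8303 - 26929) + 238 = -18626 + 238 = -18388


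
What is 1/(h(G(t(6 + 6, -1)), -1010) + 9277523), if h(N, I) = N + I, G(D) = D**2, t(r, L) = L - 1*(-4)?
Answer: 1/9276522 ≈ 1.0780e-7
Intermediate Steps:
t(r, L) = 4 + L (t(r, L) = L + 4 = 4 + L)
h(N, I) = I + N
1/(h(G(t(6 + 6, -1)), -1010) + 9277523) = 1/((-1010 + (4 - 1)**2) + 9277523) = 1/((-1010 + 3**2) + 9277523) = 1/((-1010 + 9) + 9277523) = 1/(-1001 + 9277523) = 1/9276522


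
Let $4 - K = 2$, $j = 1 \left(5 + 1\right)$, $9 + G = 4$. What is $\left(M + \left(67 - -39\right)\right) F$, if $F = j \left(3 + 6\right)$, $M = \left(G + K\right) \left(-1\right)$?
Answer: $5886$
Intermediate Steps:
$G = -5$ ($G = -9 + 4 = -5$)
$j = 6$ ($j = 1 \cdot 6 = 6$)
$K = 2$ ($K = 4 - 2 = 2$)
$M = 3$ ($M = \left(-5 + 2\right) \left(-1\right) = \left(-3\right) \left(-1\right) = 3$)
$F = 54$ ($F = 6 \left(3 + 6\right) = 6 \cdot 9 = 54$)
$\left(M + \left(67 - -39\right)\right) F = \left(3 + \left(67 - -39\right)\right) 54 = \left(3 + \left(67 + 39\right)\right) 54 = \left(3 + 106\right) 54 = 109 \cdot 54 = 5886$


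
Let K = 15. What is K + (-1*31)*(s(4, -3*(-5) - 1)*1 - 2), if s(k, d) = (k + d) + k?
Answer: -605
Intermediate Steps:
s(k, d) = d + 2*k (s(k, d) = (d + k) + k = d + 2*k)
K + (-1*31)*(s(4, -3*(-5) - 1)*1 - 2) = 15 + (-1*31)*(((-3*(-5) - 1) + 2*4)*1 - 2) = 15 - 31*(((15 - 1) + 8)*1 - 2) = 15 - 31*((14 + 8)*1 - 2) = 15 - 31*(22*1 - 2) = 15 - 31*(22 - 2) = 15 - 31*20 = 15 - 620 = -605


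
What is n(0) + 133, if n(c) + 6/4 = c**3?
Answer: 263/2 ≈ 131.50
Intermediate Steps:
n(c) = -3/2 + c**3
n(0) + 133 = (-3/2 + 0**3) + 133 = (-3/2 + 0) + 133 = -3/2 + 133 = 263/2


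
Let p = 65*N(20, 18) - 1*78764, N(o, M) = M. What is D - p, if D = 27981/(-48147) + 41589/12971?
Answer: 16153411982270/208171579 ≈ 77597.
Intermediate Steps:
D = 546481344/208171579 (D = 27981*(-1/48147) + 41589*(1/12971) = -9327/16049 + 41589/12971 = 546481344/208171579 ≈ 2.6251)
p = -77594 (p = 65*18 - 1*78764 = 1170 - 78764 = -77594)
D - p = 546481344/208171579 - 1*(-77594) = 546481344/208171579 + 77594 = 16153411982270/208171579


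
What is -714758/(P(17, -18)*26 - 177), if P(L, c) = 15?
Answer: -714758/213 ≈ -3355.7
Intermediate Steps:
-714758/(P(17, -18)*26 - 177) = -714758/(15*26 - 177) = -714758/(390 - 177) = -714758/213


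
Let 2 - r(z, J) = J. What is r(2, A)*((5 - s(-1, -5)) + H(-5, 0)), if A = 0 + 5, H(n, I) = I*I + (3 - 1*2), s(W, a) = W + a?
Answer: -36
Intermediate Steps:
H(n, I) = 1 + I² (H(n, I) = I² + (3 - 2) = I² + 1 = 1 + I²)
A = 5
r(z, J) = 2 - J
r(2, A)*((5 - s(-1, -5)) + H(-5, 0)) = (2 - 1*5)*((5 - (-1 - 5)) + (1 + 0²)) = (2 - 5)*((5 - 1*(-6)) + (1 + 0)) = -3*((5 + 6) + 1) = -3*(11 + 1) = -3*12 = -36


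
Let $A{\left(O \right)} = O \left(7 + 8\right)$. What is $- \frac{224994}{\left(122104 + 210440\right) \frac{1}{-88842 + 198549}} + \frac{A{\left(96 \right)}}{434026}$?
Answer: $- \frac{892770346912029}{12027728512} \approx -74226.0$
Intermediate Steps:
$A{\left(O \right)} = 15 O$ ($A{\left(O \right)} = O 15 = 15 O$)
$- \frac{224994}{\left(122104 + 210440\right) \frac{1}{-88842 + 198549}} + \frac{A{\left(96 \right)}}{434026} = - \frac{224994}{\left(122104 + 210440\right) \frac{1}{-88842 + 198549}} + \frac{15 \cdot 96}{434026} = - \frac{224994}{332544 \cdot \frac{1}{109707}} + 1440 \cdot \frac{1}{434026} = - \frac{224994}{332544 \cdot \frac{1}{109707}} + \frac{720}{217013} = - \frac{224994}{\frac{110848}{36569}} + \frac{720}{217013} = \left(-224994\right) \frac{36569}{110848} + \frac{720}{217013} = - \frac{4113902793}{55424} + \frac{720}{217013} = - \frac{892770346912029}{12027728512}$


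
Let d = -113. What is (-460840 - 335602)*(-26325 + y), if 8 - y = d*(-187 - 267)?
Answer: 61819031598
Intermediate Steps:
y = -51294 (y = 8 - (-113)*(-187 - 267) = 8 - (-113)*(-454) = 8 - 1*51302 = 8 - 51302 = -51294)
(-460840 - 335602)*(-26325 + y) = (-460840 - 335602)*(-26325 - 51294) = -796442*(-77619) = 61819031598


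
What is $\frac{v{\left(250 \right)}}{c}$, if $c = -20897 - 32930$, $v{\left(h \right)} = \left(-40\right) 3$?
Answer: $\frac{120}{53827} \approx 0.0022294$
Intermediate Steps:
$v{\left(h \right)} = -120$
$c = -53827$
$\frac{v{\left(250 \right)}}{c} = - \frac{120}{-53827} = \left(-120\right) \left(- \frac{1}{53827}\right) = \frac{120}{53827}$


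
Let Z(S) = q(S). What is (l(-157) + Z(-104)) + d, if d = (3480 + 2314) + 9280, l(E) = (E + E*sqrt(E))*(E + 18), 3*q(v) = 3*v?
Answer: 36793 + 21823*I*sqrt(157) ≈ 36793.0 + 2.7344e+5*I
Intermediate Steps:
q(v) = v (q(v) = (3*v)/3 = v)
l(E) = (18 + E)*(E + E**(3/2)) (l(E) = (E + E**(3/2))*(18 + E) = (18 + E)*(E + E**(3/2)))
Z(S) = S
d = 15074 (d = 5794 + 9280 = 15074)
(l(-157) + Z(-104)) + d = (((-157)**2 + (-157)**(5/2) + 18*(-157) + 18*(-157)**(3/2)) - 104) + 15074 = ((24649 + 24649*I*sqrt(157) - 2826 + 18*(-157*I*sqrt(157))) - 104) + 15074 = ((24649 + 24649*I*sqrt(157) - 2826 - 2826*I*sqrt(157)) - 104) + 15074 = ((21823 + 21823*I*sqrt(157)) - 104) + 15074 = (21719 + 21823*I*sqrt(157)) + 15074 = 36793 + 21823*I*sqrt(157)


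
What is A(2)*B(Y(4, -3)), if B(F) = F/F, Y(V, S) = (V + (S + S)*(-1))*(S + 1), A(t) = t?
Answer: 2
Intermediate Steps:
Y(V, S) = (1 + S)*(V - 2*S) (Y(V, S) = (V + (2*S)*(-1))*(1 + S) = (V - 2*S)*(1 + S) = (1 + S)*(V - 2*S))
B(F) = 1
A(2)*B(Y(4, -3)) = 2*1 = 2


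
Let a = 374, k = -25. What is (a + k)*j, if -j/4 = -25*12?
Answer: 418800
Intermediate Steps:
j = 1200 (j = -(-100)*12 = -4*(-300) = 1200)
(a + k)*j = (374 - 25)*1200 = 349*1200 = 418800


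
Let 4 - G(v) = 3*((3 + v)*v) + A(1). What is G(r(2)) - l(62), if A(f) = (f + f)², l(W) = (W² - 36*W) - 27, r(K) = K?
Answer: -1615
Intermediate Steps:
l(W) = -27 + W² - 36*W
A(f) = 4*f² (A(f) = (2*f)² = 4*f²)
G(v) = -3*v*(3 + v) (G(v) = 4 - (3*((3 + v)*v) + 4*1²) = 4 - (3*(v*(3 + v)) + 4*1) = 4 - (3*v*(3 + v) + 4) = 4 - (4 + 3*v*(3 + v)) = 4 + (-4 - 3*v*(3 + v)) = -3*v*(3 + v))
G(r(2)) - l(62) = 3*2*(-3 - 1*2) - (-27 + 62² - 36*62) = 3*2*(-3 - 2) - (-27 + 3844 - 2232) = 3*2*(-5) - 1*1585 = -30 - 1585 = -1615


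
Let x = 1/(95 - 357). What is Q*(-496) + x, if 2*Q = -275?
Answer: 17868399/262 ≈ 68200.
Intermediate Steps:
x = -1/262 (x = 1/(-262) = -1/262 ≈ -0.0038168)
Q = -275/2 (Q = (½)*(-275) = -275/2 ≈ -137.50)
Q*(-496) + x = -275/2*(-496) - 1/262 = 68200 - 1/262 = 17868399/262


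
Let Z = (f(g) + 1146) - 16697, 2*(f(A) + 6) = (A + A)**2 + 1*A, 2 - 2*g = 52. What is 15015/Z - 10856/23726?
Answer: -39361414/26134189 ≈ -1.5061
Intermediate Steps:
g = -25 (g = 1 - 1/2*52 = 1 - 26 = -25)
f(A) = -6 + A/2 + 2*A**2 (f(A) = -6 + ((A + A)**2 + 1*A)/2 = -6 + ((2*A)**2 + A)/2 = -6 + (4*A**2 + A)/2 = -6 + (A + 4*A**2)/2 = -6 + (A/2 + 2*A**2) = -6 + A/2 + 2*A**2)
Z = -28639/2 (Z = ((-6 + (1/2)*(-25) + 2*(-25)**2) + 1146) - 16697 = ((-6 - 25/2 + 2*625) + 1146) - 16697 = ((-6 - 25/2 + 1250) + 1146) - 16697 = (2463/2 + 1146) - 16697 = 4755/2 - 16697 = -28639/2 ≈ -14320.)
15015/Z - 10856/23726 = 15015/(-28639/2) - 10856/23726 = 15015*(-2/28639) - 10856*1/23726 = -2310/2203 - 5428/11863 = -39361414/26134189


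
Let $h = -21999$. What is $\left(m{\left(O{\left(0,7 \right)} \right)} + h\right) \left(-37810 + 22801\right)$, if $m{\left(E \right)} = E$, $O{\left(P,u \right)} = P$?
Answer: $330182991$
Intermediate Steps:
$\left(m{\left(O{\left(0,7 \right)} \right)} + h\right) \left(-37810 + 22801\right) = \left(0 - 21999\right) \left(-37810 + 22801\right) = \left(-21999\right) \left(-15009\right) = 330182991$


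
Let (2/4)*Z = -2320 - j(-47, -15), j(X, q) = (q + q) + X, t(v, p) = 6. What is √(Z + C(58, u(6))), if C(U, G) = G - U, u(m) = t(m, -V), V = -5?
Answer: I*√4538 ≈ 67.365*I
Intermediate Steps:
u(m) = 6
j(X, q) = X + 2*q (j(X, q) = 2*q + X = X + 2*q)
Z = -4486 (Z = 2*(-2320 - (-47 + 2*(-15))) = 2*(-2320 - (-47 - 30)) = 2*(-2320 - 1*(-77)) = 2*(-2320 + 77) = 2*(-2243) = -4486)
√(Z + C(58, u(6))) = √(-4486 + (6 - 1*58)) = √(-4486 + (6 - 58)) = √(-4486 - 52) = √(-4538) = I*√4538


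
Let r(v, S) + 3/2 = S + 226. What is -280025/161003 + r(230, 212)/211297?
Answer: -118196329231/68038901782 ≈ -1.7372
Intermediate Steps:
r(v, S) = 449/2 + S (r(v, S) = -3/2 + (S + 226) = -3/2 + (226 + S) = 449/2 + S)
-280025/161003 + r(230, 212)/211297 = -280025/161003 + (449/2 + 212)/211297 = -280025*1/161003 + (873/2)*(1/211297) = -280025/161003 + 873/422594 = -118196329231/68038901782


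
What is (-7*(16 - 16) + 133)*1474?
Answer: 196042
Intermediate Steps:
(-7*(16 - 16) + 133)*1474 = (-7*0 + 133)*1474 = (0 + 133)*1474 = 133*1474 = 196042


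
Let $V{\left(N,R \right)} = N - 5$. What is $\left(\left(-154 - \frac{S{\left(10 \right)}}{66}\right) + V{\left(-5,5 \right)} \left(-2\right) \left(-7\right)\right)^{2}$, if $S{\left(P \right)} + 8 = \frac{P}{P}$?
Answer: $\frac{376243609}{4356} \approx 86374.0$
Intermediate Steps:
$S{\left(P \right)} = -7$ ($S{\left(P \right)} = -8 + \frac{P}{P} = -8 + 1 = -7$)
$V{\left(N,R \right)} = -5 + N$
$\left(\left(-154 - \frac{S{\left(10 \right)}}{66}\right) + V{\left(-5,5 \right)} \left(-2\right) \left(-7\right)\right)^{2} = \left(\left(-154 - - \frac{7}{66}\right) + \left(-5 - 5\right) \left(-2\right) \left(-7\right)\right)^{2} = \left(\left(-154 - \left(-7\right) \frac{1}{66}\right) + \left(-10\right) \left(-2\right) \left(-7\right)\right)^{2} = \left(\left(-154 - - \frac{7}{66}\right) + 20 \left(-7\right)\right)^{2} = \left(\left(-154 + \frac{7}{66}\right) - 140\right)^{2} = \left(- \frac{10157}{66} - 140\right)^{2} = \left(- \frac{19397}{66}\right)^{2} = \frac{376243609}{4356}$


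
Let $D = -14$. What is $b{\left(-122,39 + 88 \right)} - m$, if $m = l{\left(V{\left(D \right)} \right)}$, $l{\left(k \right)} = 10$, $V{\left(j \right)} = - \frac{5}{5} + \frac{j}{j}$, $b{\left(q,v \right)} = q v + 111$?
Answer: $-15393$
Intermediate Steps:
$b{\left(q,v \right)} = 111 + q v$
$V{\left(j \right)} = 0$ ($V{\left(j \right)} = \left(-5\right) \frac{1}{5} + 1 = -1 + 1 = 0$)
$m = 10$
$b{\left(-122,39 + 88 \right)} - m = \left(111 - 122 \left(39 + 88\right)\right) - 10 = \left(111 - 15494\right) - 10 = -15383 - 10 = -15393$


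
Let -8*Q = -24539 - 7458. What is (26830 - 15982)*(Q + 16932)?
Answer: 227066268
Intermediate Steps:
Q = 31997/8 (Q = -(-24539 - 7458)/8 = -⅛*(-31997) = 31997/8 ≈ 3999.6)
(26830 - 15982)*(Q + 16932) = (26830 - 15982)*(31997/8 + 16932) = 10848*(167453/8) = 227066268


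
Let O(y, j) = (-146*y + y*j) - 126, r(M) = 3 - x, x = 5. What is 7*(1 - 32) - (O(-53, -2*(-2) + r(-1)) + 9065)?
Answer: -16788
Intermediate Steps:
r(M) = -2 (r(M) = 3 - 1*5 = 3 - 5 = -2)
O(y, j) = -126 - 146*y + j*y (O(y, j) = (-146*y + j*y) - 126 = -126 - 146*y + j*y)
7*(1 - 32) - (O(-53, -2*(-2) + r(-1)) + 9065) = 7*(1 - 32) - ((-126 - 146*(-53) + (-2*(-2) - 2)*(-53)) + 9065) = 7*(-31) - ((-126 + 7738 + (4 - 2)*(-53)) + 9065) = -217 - ((-126 + 7738 + 2*(-53)) + 9065) = -217 - ((-126 + 7738 - 106) + 9065) = -217 - (7506 + 9065) = -217 - 1*16571 = -217 - 16571 = -16788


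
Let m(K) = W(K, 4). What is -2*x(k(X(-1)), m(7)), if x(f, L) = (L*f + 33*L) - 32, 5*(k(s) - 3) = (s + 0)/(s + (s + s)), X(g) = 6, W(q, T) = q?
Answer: -6614/15 ≈ -440.93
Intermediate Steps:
m(K) = K
k(s) = 46/15 (k(s) = 3 + ((s + 0)/(s + (s + s)))/5 = 3 + (s/(s + 2*s))/5 = 3 + (s/((3*s)))/5 = 3 + (s*(1/(3*s)))/5 = 3 + (⅕)*(⅓) = 3 + 1/15 = 46/15)
x(f, L) = -32 + 33*L + L*f (x(f, L) = (33*L + L*f) - 32 = -32 + 33*L + L*f)
-2*x(k(X(-1)), m(7)) = -2*(-32 + 33*7 + 7*(46/15)) = -2*(-32 + 231 + 322/15) = -2*3307/15 = -6614/15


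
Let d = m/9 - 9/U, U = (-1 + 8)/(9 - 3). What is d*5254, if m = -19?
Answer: -3252226/63 ≈ -51623.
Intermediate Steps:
U = 7/6 ≈ 1.1667
d = -619/63 (d = -19/9 - 9/7/6 = -19*1/9 - 9*6/7 = -19/9 - 54/7 = -619/63 ≈ -9.8254)
d*5254 = -619/63*5254 = -3252226/63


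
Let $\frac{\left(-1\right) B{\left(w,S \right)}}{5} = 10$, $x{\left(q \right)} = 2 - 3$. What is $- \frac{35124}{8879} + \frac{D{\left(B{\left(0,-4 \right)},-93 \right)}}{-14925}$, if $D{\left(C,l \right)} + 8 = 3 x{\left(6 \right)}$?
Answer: $- \frac{524128031}{132519075} \approx -3.9551$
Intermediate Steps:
$x{\left(q \right)} = -1$ ($x{\left(q \right)} = 2 - 3 = -1$)
$B{\left(w,S \right)} = -50$ ($B{\left(w,S \right)} = \left(-5\right) 10 = -50$)
$D{\left(C,l \right)} = -11$ ($D{\left(C,l \right)} = -8 + 3 \left(-1\right) = -8 - 3 = -11$)
$- \frac{35124}{8879} + \frac{D{\left(B{\left(0,-4 \right)},-93 \right)}}{-14925} = - \frac{35124}{8879} - \frac{11}{-14925} = \left(-35124\right) \frac{1}{8879} - - \frac{11}{14925} = - \frac{35124}{8879} + \frac{11}{14925} = - \frac{524128031}{132519075}$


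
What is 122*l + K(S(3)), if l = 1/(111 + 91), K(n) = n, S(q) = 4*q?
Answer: 1273/101 ≈ 12.604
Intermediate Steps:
l = 1/202 ≈ 0.0049505
122*l + K(S(3)) = 122*(1/202) + 4*3 = 61/101 + 12 = 1273/101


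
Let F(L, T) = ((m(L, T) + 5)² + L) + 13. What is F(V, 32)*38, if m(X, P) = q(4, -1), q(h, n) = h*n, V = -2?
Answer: 456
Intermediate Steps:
m(X, P) = -4 (m(X, P) = 4*(-1) = -4)
F(L, T) = 14 + L (F(L, T) = ((-4 + 5)² + L) + 13 = (1² + L) + 13 = (1 + L) + 13 = 14 + L)
F(V, 32)*38 = (14 - 2)*38 = 12*38 = 456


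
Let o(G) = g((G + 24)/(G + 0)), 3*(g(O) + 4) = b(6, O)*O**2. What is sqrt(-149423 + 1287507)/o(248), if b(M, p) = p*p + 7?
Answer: -2770563*sqrt(284521)/984752 ≈ -1500.7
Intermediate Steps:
b(M, p) = 7 + p**2 (b(M, p) = p**2 + 7 = 7 + p**2)
g(O) = -4 + O**2*(7 + O**2)/3 (g(O) = -4 + ((7 + O**2)*O**2)/3 = -4 + (O**2*(7 + O**2))/3 = -4 + O**2*(7 + O**2)/3)
o(G) = -4 + (24 + G)**2*(7 + (24 + G)**2/G**2)/(3*G**2) (o(G) = -4 + ((G + 24)/(G + 0))**2*(7 + ((G + 24)/(G + 0))**2)/3 = -4 + ((24 + G)/G)**2*(7 + ((24 + G)/G)**2)/3 = -4 + ((24 + G)**2/G**2)*(7 + (24 + G)**2/G**2)/3 = -4 + (24 + G)**2*(7 + (24 + G)**2/G**2)/(3*G**2))
sqrt(-149423 + 1287507)/o(248) = sqrt(-149423 + 1287507)/(-4 + (1/3)*(24 + 248)**4/248**4 + (7/3)*(24 + 248)**2/248**2) = sqrt(1138084)/(-4 + (1/3)*(1/3782742016)*272**4 + (7/3)*(1/61504)*272**2) = (2*sqrt(284521))/(-4 + (1/3)*(1/3782742016)*5473632256 + (7/3)*(1/61504)*73984) = (2*sqrt(284521))/(-4 + 1336336/2770563 + 8092/2883) = (2*sqrt(284521))/(-1969504/2770563) = (2*sqrt(284521))*(-2770563/1969504) = -2770563*sqrt(284521)/984752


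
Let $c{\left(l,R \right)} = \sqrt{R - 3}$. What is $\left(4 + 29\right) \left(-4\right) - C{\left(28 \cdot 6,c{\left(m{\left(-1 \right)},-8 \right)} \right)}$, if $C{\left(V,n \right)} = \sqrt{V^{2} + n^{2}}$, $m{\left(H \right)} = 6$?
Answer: $-132 - \sqrt{28213} \approx -299.97$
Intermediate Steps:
$c{\left(l,R \right)} = \sqrt{-3 + R}$
$\left(4 + 29\right) \left(-4\right) - C{\left(28 \cdot 6,c{\left(m{\left(-1 \right)},-8 \right)} \right)} = \left(4 + 29\right) \left(-4\right) - \sqrt{\left(28 \cdot 6\right)^{2} + \left(\sqrt{-3 - 8}\right)^{2}} = 33 \left(-4\right) - \sqrt{168^{2} + \left(\sqrt{-11}\right)^{2}} = -132 - \sqrt{28224 + \left(i \sqrt{11}\right)^{2}} = -132 - \sqrt{28224 - 11} = -132 - \sqrt{28213}$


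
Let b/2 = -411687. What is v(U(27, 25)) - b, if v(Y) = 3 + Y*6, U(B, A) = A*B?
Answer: 827427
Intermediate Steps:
b = -823374 (b = 2*(-411687) = -823374)
v(Y) = 3 + 6*Y
v(U(27, 25)) - b = (3 + 6*(25*27)) - 1*(-823374) = (3 + 6*675) + 823374 = (3 + 4050) + 823374 = 4053 + 823374 = 827427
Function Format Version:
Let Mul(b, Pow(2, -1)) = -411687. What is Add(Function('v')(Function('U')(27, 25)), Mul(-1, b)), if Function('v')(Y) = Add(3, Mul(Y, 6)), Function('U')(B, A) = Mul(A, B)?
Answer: 827427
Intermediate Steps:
b = -823374 (b = Mul(2, -411687) = -823374)
Function('v')(Y) = Add(3, Mul(6, Y))
Add(Function('v')(Function('U')(27, 25)), Mul(-1, b)) = Add(Add(3, Mul(6, Mul(25, 27))), Mul(-1, -823374)) = Add(Add(3, Mul(6, 675)), 823374) = Add(Add(3, 4050), 823374) = Add(4053, 823374) = 827427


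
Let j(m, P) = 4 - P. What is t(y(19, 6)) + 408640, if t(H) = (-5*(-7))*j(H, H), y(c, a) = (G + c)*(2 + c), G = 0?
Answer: 394815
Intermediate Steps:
y(c, a) = c*(2 + c) (y(c, a) = (0 + c)*(2 + c) = c*(2 + c))
t(H) = 140 - 35*H (t(H) = (-5*(-7))*(4 - H) = 35*(4 - H) = 140 - 35*H)
t(y(19, 6)) + 408640 = (140 - 665*(2 + 19)) + 408640 = (140 - 665*21) + 408640 = (140 - 35*399) + 408640 = (140 - 13965) + 408640 = -13825 + 408640 = 394815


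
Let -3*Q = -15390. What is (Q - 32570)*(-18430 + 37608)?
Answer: -526244320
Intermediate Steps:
Q = 5130 (Q = -⅓*(-15390) = 5130)
(Q - 32570)*(-18430 + 37608) = (5130 - 32570)*(-18430 + 37608) = -27440*19178 = -526244320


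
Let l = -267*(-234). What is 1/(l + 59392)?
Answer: 1/121870 ≈ 8.2055e-6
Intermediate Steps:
l = 62478
1/(l + 59392) = 1/(62478 + 59392) = 1/121870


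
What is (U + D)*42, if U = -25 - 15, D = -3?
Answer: -1806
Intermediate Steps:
U = -40
(U + D)*42 = (-40 - 3)*42 = -43*42 = -1806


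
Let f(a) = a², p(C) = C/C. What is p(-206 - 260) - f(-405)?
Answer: -164024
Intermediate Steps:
p(C) = 1
p(-206 - 260) - f(-405) = 1 - 1*(-405)² = 1 - 1*164025 = 1 - 164025 = -164024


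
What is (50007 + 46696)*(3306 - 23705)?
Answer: -1972644497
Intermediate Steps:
(50007 + 46696)*(3306 - 23705) = 96703*(-20399) = -1972644497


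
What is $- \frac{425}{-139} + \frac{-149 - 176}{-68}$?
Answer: $\frac{74075}{9452} \approx 7.837$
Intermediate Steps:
$- \frac{425}{-139} + \frac{-149 - 176}{-68} = \left(-425\right) \left(- \frac{1}{139}\right) - - \frac{325}{68} = \frac{425}{139} + \frac{325}{68} = \frac{74075}{9452}$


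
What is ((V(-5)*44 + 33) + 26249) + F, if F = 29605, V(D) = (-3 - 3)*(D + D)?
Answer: 58527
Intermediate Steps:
V(D) = -12*D
((V(-5)*44 + 33) + 26249) + F = ((-12*(-5)*44 + 33) + 26249) + 29605 = ((60*44 + 33) + 26249) + 29605 = ((2640 + 33) + 26249) + 29605 = (2673 + 26249) + 29605 = 28922 + 29605 = 58527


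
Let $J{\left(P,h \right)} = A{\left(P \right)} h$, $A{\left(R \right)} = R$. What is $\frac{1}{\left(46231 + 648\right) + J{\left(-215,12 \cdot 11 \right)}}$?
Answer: $\frac{1}{18499} \approx 5.4057 \cdot 10^{-5}$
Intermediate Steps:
$J{\left(P,h \right)} = P h$
$\frac{1}{\left(46231 + 648\right) + J{\left(-215,12 \cdot 11 \right)}} = \frac{1}{\left(46231 + 648\right) - 215 \cdot 12 \cdot 11} = \frac{1}{46879 - 28380} = \frac{1}{18499}$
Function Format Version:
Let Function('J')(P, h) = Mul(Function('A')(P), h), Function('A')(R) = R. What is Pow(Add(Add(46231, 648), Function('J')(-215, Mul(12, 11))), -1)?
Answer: Rational(1, 18499) ≈ 5.4057e-5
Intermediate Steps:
Function('J')(P, h) = Mul(P, h)
Pow(Add(Add(46231, 648), Function('J')(-215, Mul(12, 11))), -1) = Pow(Add(Add(46231, 648), Mul(-215, Mul(12, 11))), -1) = Pow(Add(46879, Mul(-215, 132)), -1) = Pow(Add(46879, -28380), -1) = Pow(18499, -1) = Rational(1, 18499)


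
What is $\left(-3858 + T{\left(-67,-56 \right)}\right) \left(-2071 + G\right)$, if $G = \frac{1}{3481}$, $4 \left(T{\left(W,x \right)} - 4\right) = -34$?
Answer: $\frac{27845341875}{3481} \approx 7.9992 \cdot 10^{6}$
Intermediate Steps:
$T{\left(W,x \right)} = - \frac{9}{2}$ ($T{\left(W,x \right)} = 4 + \frac{1}{4} \left(-34\right) = 4 - \frac{17}{2} = - \frac{9}{2}$)
$G = \frac{1}{3481} \approx 0.00028727$
$\left(-3858 + T{\left(-67,-56 \right)}\right) \left(-2071 + G\right) = \left(-3858 - \frac{9}{2}\right) \left(-2071 + \frac{1}{3481}\right) = \left(- \frac{7725}{2}\right) \left(- \frac{7209150}{3481}\right) = \frac{27845341875}{3481}$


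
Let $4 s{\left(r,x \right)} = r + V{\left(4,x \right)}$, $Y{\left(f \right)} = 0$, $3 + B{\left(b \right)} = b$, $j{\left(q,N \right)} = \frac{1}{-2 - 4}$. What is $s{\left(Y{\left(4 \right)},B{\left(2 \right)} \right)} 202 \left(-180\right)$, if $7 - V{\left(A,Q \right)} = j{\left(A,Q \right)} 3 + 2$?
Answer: $-49995$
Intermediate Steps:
$j{\left(q,N \right)} = - \frac{1}{6}$ ($j{\left(q,N \right)} = \frac{1}{-6} = - \frac{1}{6}$)
$B{\left(b \right)} = -3 + b$
$V{\left(A,Q \right)} = \frac{11}{2}$ ($V{\left(A,Q \right)} = 7 - \left(\left(- \frac{1}{6}\right) 3 + 2\right) = 7 - \left(- \frac{1}{2} + 2\right) = 7 - \frac{3}{2} = \frac{11}{2}$)
$s{\left(r,x \right)} = \frac{11}{8} + \frac{r}{4}$ ($s{\left(r,x \right)} = \frac{r + \frac{11}{2}}{4} = \frac{\frac{11}{2} + r}{4} = \frac{11}{8} + \frac{r}{4}$)
$s{\left(Y{\left(4 \right)},B{\left(2 \right)} \right)} 202 \left(-180\right) = \left(\frac{11}{8} + \frac{1}{4} \cdot 0\right) 202 \left(-180\right) = \left(\frac{11}{8} + 0\right) 202 \left(-180\right) = \frac{11}{8} \cdot 202 \left(-180\right) = \frac{1111}{4} \left(-180\right) = -49995$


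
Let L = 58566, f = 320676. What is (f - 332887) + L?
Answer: 46355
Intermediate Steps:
(f - 332887) + L = (320676 - 332887) + 58566 = -12211 + 58566 = 46355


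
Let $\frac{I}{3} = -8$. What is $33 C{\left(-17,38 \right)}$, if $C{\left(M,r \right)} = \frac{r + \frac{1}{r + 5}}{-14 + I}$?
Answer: $- \frac{53955}{1634} \approx -33.02$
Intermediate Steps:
$I = -24$ ($I = 3 \left(-8\right) = -24$)
$C{\left(M,r \right)} = - \frac{r}{38} - \frac{1}{38 \left(5 + r\right)}$ ($C{\left(M,r \right)} = \frac{r + \frac{1}{r + 5}}{-14 - 24} = \frac{r + \frac{1}{5 + r}}{-38} = \left(r + \frac{1}{5 + r}\right) \left(- \frac{1}{38}\right) = - \frac{r}{38} - \frac{1}{38 \left(5 + r\right)}$)
$33 C{\left(-17,38 \right)} = 33 \frac{-1 - 38^{2} - 190}{38 \left(5 + 38\right)} = 33 \frac{-1 - 1444 - 190}{38 \cdot 43} = 33 \cdot \frac{1}{38} \cdot \frac{1}{43} \left(-1 - 1444 - 190\right) = 33 \cdot \frac{1}{38} \cdot \frac{1}{43} \left(-1635\right) = 33 \left(- \frac{1635}{1634}\right) = - \frac{53955}{1634}$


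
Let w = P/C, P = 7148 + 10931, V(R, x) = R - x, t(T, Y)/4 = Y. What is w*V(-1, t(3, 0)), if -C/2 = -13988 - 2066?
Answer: -18079/32108 ≈ -0.56307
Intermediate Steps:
t(T, Y) = 4*Y
C = 32108 (C = -2*(-13988 - 2066) = -2*(-16054) = 32108)
P = 18079
w = 18079/32108 ≈ 0.56307
w*V(-1, t(3, 0)) = 18079*(-1 - 4*0)/32108 = 18079*(-1 - 1*0)/32108 = 18079*(-1 + 0)/32108 = (18079/32108)*(-1) = -18079/32108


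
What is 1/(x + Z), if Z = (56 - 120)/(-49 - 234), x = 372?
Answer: 283/105340 ≈ 0.0026865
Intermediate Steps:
Z = 64/283 (Z = -64/(-283) = -64*(-1/283) = 64/283 ≈ 0.22615)
1/(x + Z) = 1/(372 + 64/283) = 1/(105340/283) = 283/105340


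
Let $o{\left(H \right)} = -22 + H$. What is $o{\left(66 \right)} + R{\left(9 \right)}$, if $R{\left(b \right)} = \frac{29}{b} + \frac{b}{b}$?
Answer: $\frac{434}{9} \approx 48.222$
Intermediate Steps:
$R{\left(b \right)} = 1 + \frac{29}{b}$ ($R{\left(b \right)} = \frac{29}{b} + 1 = 1 + \frac{29}{b}$)
$o{\left(66 \right)} + R{\left(9 \right)} = \left(-22 + 66\right) + \frac{29 + 9}{9} = 44 + \frac{1}{9} \cdot 38 = 44 + \frac{38}{9} = \frac{434}{9}$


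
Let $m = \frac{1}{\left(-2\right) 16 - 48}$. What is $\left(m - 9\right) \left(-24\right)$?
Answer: $\frac{2163}{10} \approx 216.3$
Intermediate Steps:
$m = - \frac{1}{80}$ ($m = \frac{1}{-32 - 48} = \frac{1}{-80} = - \frac{1}{80} \approx -0.0125$)
$\left(m - 9\right) \left(-24\right) = \left(- \frac{1}{80} - 9\right) \left(-24\right) = \left(- \frac{721}{80}\right) \left(-24\right) = \frac{2163}{10}$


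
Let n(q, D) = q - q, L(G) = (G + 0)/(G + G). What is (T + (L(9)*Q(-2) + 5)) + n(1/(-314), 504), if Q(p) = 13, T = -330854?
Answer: -661685/2 ≈ -3.3084e+5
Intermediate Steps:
L(G) = ½ (L(G) = G/((2*G)) = G*(1/(2*G)) = ½)
n(q, D) = 0
(T + (L(9)*Q(-2) + 5)) + n(1/(-314), 504) = (-330854 + ((½)*13 + 5)) + 0 = (-330854 + (13/2 + 5)) + 0 = (-330854 + 23/2) + 0 = -661685/2 + 0 = -661685/2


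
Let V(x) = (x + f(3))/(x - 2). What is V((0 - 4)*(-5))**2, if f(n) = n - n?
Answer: 100/81 ≈ 1.2346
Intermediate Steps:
f(n) = 0
V(x) = x/(-2 + x) (V(x) = (x + 0)/(x - 2) = x/(-2 + x))
V((0 - 4)*(-5))**2 = (((0 - 4)*(-5))/(-2 + (0 - 4)*(-5)))**2 = ((-4*(-5))/(-2 - 4*(-5)))**2 = (20/(-2 + 20))**2 = (20/18)**2 = (20*(1/18))**2 = (10/9)**2 = 100/81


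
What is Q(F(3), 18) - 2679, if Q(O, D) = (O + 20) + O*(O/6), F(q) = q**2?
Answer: -5273/2 ≈ -2636.5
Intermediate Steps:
Q(O, D) = 20 + O + O**2/6 (Q(O, D) = (20 + O) + O*(O*(1/6)) = (20 + O) + O*(O/6) = (20 + O) + O**2/6 = 20 + O + O**2/6)
Q(F(3), 18) - 2679 = (20 + 3**2 + (3**2)**2/6) - 2679 = (20 + 9 + (1/6)*9**2) - 2679 = (20 + 9 + (1/6)*81) - 2679 = (20 + 9 + 27/2) - 2679 = 85/2 - 2679 = -5273/2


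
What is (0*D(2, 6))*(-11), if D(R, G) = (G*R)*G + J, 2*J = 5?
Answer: 0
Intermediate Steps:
J = 5/2 (J = (1/2)*5 = 5/2 ≈ 2.5000)
D(R, G) = 5/2 + R*G**2 (D(R, G) = (G*R)*G + 5/2 = R*G**2 + 5/2 = 5/2 + R*G**2)
(0*D(2, 6))*(-11) = (0*(5/2 + 2*6**2))*(-11) = (0*(5/2 + 2*36))*(-11) = (0*(5/2 + 72))*(-11) = (0*(149/2))*(-11) = 0*(-11) = 0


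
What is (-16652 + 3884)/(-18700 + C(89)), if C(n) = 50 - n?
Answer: 1824/2677 ≈ 0.68136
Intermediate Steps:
(-16652 + 3884)/(-18700 + C(89)) = (-16652 + 3884)/(-18700 + (50 - 1*89)) = -12768/(-18700 + (50 - 89)) = -12768/(-18700 - 39) = -12768/(-18739) = -12768*(-1/18739) = 1824/2677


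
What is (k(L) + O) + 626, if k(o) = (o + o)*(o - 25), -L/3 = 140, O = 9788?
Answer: 384214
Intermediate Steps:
L = -420 (L = -3*140 = -420)
k(o) = 2*o*(-25 + o) (k(o) = (2*o)*(-25 + o) = 2*o*(-25 + o))
(k(L) + O) + 626 = (2*(-420)*(-25 - 420) + 9788) + 626 = (2*(-420)*(-445) + 9788) + 626 = (373800 + 9788) + 626 = 383588 + 626 = 384214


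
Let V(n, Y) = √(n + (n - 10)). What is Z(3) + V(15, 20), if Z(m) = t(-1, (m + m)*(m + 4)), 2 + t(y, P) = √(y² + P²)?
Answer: -2 + √1765 + 2*√5 ≈ 44.484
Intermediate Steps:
V(n, Y) = √(-10 + 2*n) (V(n, Y) = √(n + (-10 + n)) = √(-10 + 2*n))
t(y, P) = -2 + √(P² + y²) (t(y, P) = -2 + √(y² + P²) = -2 + √(P² + y²))
Z(m) = -2 + √(1 + 4*m²*(4 + m)²) (Z(m) = -2 + √(((m + m)*(m + 4))² + (-1)²) = -2 + √(((2*m)*(4 + m))² + 1) = -2 + √((2*m*(4 + m))² + 1) = -2 + √(4*m²*(4 + m)² + 1) = -2 + √(1 + 4*m²*(4 + m)²))
Z(3) + V(15, 20) = (-2 + √(1 + 4*3²*(4 + 3)²)) + √(-10 + 2*15) = (-2 + √(1 + 4*9*7²)) + √(-10 + 30) = (-2 + √(1 + 4*9*49)) + √20 = (-2 + √(1 + 1764)) + 2*√5 = (-2 + √1765) + 2*√5 = -2 + √1765 + 2*√5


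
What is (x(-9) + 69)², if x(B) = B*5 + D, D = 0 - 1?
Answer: 529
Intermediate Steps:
D = -1
x(B) = -1 + 5*B (x(B) = B*5 - 1 = 5*B - 1 = -1 + 5*B)
(x(-9) + 69)² = ((-1 + 5*(-9)) + 69)² = ((-1 - 45) + 69)² = (-46 + 69)² = 23² = 529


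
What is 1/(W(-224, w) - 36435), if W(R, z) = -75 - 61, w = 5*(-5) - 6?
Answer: -1/36571 ≈ -2.7344e-5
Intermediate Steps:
w = -31 (w = -25 - 6 = -31)
W(R, z) = -136
1/(W(-224, w) - 36435) = 1/(-136 - 36435) = 1/(-36571) = -1/36571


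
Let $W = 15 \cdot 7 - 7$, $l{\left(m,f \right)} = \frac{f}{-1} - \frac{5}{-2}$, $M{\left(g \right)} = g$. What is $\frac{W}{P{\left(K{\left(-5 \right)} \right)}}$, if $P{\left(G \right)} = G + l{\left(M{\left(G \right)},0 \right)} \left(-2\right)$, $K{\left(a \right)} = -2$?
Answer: $-14$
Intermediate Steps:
$l{\left(m,f \right)} = \frac{5}{2} - f$ ($l{\left(m,f \right)} = f \left(-1\right) - - \frac{5}{2} = - f + \frac{5}{2} = \frac{5}{2} - f$)
$W = 98$ ($W = 105 - 7 = 98$)
$P{\left(G \right)} = -5 + G$ ($P{\left(G \right)} = G + \left(\frac{5}{2} - 0\right) \left(-2\right) = G + \left(\frac{5}{2} + 0\right) \left(-2\right) = G + \frac{5}{2} \left(-2\right) = G - 5 = -5 + G$)
$\frac{W}{P{\left(K{\left(-5 \right)} \right)}} = \frac{98}{-5 - 2} = \frac{98}{-7} = 98 \left(- \frac{1}{7}\right) = -14$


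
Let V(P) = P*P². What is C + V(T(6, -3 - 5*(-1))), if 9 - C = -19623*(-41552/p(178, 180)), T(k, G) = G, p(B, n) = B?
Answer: -407685935/89 ≈ -4.5807e+6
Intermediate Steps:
V(P) = P³
C = -407686647/89 (C = 9 - (-19623)/(178/(-41552)) = 9 - (-19623)/(178*(-1/41552)) = 9 - (-19623)/(-89/20776) = 9 - (-19623)*(-20776)/89 = 9 - 1*407687448/89 = 9 - 407687448/89 = -407686647/89 ≈ -4.5808e+6)
C + V(T(6, -3 - 5*(-1))) = -407686647/89 + (-3 - 5*(-1))³ = -407686647/89 + (-3 + 5)³ = -407686647/89 + 2³ = -407686647/89 + 8 = -407685935/89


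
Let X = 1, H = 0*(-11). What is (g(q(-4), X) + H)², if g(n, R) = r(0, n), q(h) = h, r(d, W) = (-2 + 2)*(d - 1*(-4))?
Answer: 0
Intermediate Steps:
r(d, W) = 0 (r(d, W) = 0*(d + 4) = 0*(4 + d) = 0)
H = 0
g(n, R) = 0
(g(q(-4), X) + H)² = (0 + 0)² = 0² = 0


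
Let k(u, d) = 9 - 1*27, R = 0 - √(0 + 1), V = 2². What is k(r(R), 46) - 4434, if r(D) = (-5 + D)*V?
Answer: -4452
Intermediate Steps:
V = 4
R = -1 (R = 0 - √1 = 0 - 1*1 = 0 - 1 = -1)
r(D) = -20 + 4*D (r(D) = (-5 + D)*4 = -20 + 4*D)
k(u, d) = -18 (k(u, d) = 9 - 27 = -18)
k(r(R), 46) - 4434 = -18 - 4434 = -4452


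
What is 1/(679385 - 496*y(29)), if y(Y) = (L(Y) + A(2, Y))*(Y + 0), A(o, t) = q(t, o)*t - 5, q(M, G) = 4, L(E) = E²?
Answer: -1/13014183 ≈ -7.6839e-8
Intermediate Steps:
A(o, t) = -5 + 4*t (A(o, t) = 4*t - 5 = -5 + 4*t)
y(Y) = Y*(-5 + Y² + 4*Y) (y(Y) = (Y² + (-5 + 4*Y))*(Y + 0) = (-5 + Y² + 4*Y)*Y = Y*(-5 + Y² + 4*Y))
1/(679385 - 496*y(29)) = 1/(679385 - 14384*(-5 + 29² + 4*29)) = 1/(679385 - 14384*(-5 + 841 + 116)) = 1/(679385 - 14384*952) = 1/(679385 - 496*27608) = 1/(679385 - 13693568) = 1/(-13014183) = -1/13014183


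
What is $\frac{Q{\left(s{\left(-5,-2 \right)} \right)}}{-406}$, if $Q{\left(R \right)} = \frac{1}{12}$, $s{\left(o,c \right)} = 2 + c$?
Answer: $- \frac{1}{4872} \approx -0.00020525$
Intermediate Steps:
$Q{\left(R \right)} = \frac{1}{12}$
$\frac{Q{\left(s{\left(-5,-2 \right)} \right)}}{-406} = \frac{1}{12 \left(-406\right)} = \frac{1}{12} \left(- \frac{1}{406}\right) = - \frac{1}{4872}$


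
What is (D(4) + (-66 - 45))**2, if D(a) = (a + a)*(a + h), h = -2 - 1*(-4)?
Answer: 3969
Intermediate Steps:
h = 2 (h = -2 + 4 = 2)
D(a) = 2*a*(2 + a) (D(a) = (a + a)*(a + 2) = (2*a)*(2 + a) = 2*a*(2 + a))
(D(4) + (-66 - 45))**2 = (2*4*(2 + 4) + (-66 - 45))**2 = (2*4*6 - 111)**2 = (48 - 111)**2 = (-63)**2 = 3969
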